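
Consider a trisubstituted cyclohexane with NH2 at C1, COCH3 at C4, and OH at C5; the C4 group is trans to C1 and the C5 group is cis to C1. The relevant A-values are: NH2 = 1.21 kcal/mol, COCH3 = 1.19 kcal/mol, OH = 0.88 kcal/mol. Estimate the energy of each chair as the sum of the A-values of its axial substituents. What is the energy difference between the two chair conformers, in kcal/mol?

Chair I (amino axial, acetyl axial, hydroxyl axial): E = 3.28 kcal/mol.
Chair II (amino equatorial, acetyl equatorial, hydroxyl equatorial): E = 0.00 kcal/mol.
ΔE = 3.28 − 0.00 = 3.28 kcal/mol; chair II is more stable.

3.28 kcal/mol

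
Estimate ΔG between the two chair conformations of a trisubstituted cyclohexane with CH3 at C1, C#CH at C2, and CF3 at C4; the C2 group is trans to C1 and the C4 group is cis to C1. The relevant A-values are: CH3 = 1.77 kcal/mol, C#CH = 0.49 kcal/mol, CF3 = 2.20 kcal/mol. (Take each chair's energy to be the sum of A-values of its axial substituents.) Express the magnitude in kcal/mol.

0.06 kcal/mol

Chair I (methyl axial, ethynyl axial, trifluoromethyl equatorial): E = 2.26 kcal/mol.
Chair II (methyl equatorial, ethynyl equatorial, trifluoromethyl axial): E = 2.20 kcal/mol.
ΔE = 2.26 − 2.20 = 0.06 kcal/mol; chair II is more stable.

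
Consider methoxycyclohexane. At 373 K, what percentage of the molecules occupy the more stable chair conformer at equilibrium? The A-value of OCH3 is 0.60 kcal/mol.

One chair has the methoxy group axial (E = 0.60 kcal/mol) and the other has it equatorial (E = 0).
ΔG = 0.60 kcal/mol between the two chairs.
K = exp(ΔG/RT) with R = 1.987×10⁻³ kcal mol⁻¹ K⁻¹ and T = 373 K gives K ≈ 2.25.
Fraction in the lower-energy chair = K/(K+1) = 69.2%.

69.2%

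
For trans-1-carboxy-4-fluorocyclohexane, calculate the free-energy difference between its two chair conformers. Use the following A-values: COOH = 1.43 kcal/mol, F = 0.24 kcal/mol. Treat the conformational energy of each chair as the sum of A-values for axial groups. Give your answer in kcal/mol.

C1 and C4 have opposite parity, so for the trans isomer the two substituents are e,e in one chair and a,a in the other.
Chair I (carboxyl axial, fluoro axial): E = 1.67 kcal/mol.
Chair II (carboxyl equatorial, fluoro equatorial): E = 0.00 kcal/mol.
ΔE = 1.67 − 0.00 = 1.67 kcal/mol; chair II is more stable.

1.67 kcal/mol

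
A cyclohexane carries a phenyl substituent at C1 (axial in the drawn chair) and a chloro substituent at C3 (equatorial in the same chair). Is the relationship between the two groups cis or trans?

C1 and C3 have the same parity, so their axial bonds point in the same direction.
With same-parity carbons, two substituents on the same face are both axial or both equatorial; opposite faces give one of each.
Here the groups are axial/equatorial → opposite face → trans.

trans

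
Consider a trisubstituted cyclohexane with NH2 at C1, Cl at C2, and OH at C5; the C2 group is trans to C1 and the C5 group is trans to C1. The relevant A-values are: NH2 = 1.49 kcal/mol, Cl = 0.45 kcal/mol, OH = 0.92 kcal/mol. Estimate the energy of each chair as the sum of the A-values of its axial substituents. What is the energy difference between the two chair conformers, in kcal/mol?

1.02 kcal/mol

Chair I (amino axial, chloro axial, hydroxyl equatorial): E = 1.94 kcal/mol.
Chair II (amino equatorial, chloro equatorial, hydroxyl axial): E = 0.92 kcal/mol.
ΔE = 1.94 − 0.92 = 1.02 kcal/mol; chair II is more stable.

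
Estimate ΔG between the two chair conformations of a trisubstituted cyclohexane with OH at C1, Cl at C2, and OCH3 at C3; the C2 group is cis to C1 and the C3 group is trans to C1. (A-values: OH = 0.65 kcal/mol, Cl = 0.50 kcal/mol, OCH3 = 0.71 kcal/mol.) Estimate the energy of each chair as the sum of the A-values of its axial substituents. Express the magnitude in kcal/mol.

0.56 kcal/mol

Chair I (hydroxyl axial, chloro equatorial, methoxy equatorial): E = 0.65 kcal/mol.
Chair II (hydroxyl equatorial, chloro axial, methoxy axial): E = 1.21 kcal/mol.
ΔE = 1.21 − 0.65 = 0.56 kcal/mol; chair I is more stable.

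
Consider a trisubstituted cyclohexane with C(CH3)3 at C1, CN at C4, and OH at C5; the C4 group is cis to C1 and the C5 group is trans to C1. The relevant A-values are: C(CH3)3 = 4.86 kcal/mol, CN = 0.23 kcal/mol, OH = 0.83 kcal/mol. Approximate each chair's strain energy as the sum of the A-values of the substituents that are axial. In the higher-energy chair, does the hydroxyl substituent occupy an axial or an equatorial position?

equatorial

Chair I (tert-butyl axial, cyano equatorial, hydroxyl equatorial): E = 4.86 kcal/mol.
Chair II (tert-butyl equatorial, cyano axial, hydroxyl axial): E = 1.06 kcal/mol.
Chair I is the less stable (higher-energy) conformer, and in that chair the hydroxyl group is equatorial.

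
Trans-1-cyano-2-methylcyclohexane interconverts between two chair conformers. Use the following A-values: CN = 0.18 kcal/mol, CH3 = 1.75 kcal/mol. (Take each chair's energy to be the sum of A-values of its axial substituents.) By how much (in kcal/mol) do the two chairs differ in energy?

C1 and C2 have opposite parity, so for the trans isomer the two substituents are e,e in one chair and a,a in the other.
Chair I (cyano axial, methyl axial): E = 1.93 kcal/mol.
Chair II (cyano equatorial, methyl equatorial): E = 0.00 kcal/mol.
ΔE = 1.93 − 0.00 = 1.93 kcal/mol; chair II is more stable.

1.93 kcal/mol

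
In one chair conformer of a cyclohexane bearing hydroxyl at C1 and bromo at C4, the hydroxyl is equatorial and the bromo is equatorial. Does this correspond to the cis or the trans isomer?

C1 and C4 have opposite parity, so their axial bonds point in opposite directions.
With opposite-parity carbons, two substituents on the same face are one axial and one equatorial; opposite faces give both axial or both equatorial.
Here the groups are equatorial/equatorial → opposite face → trans.

trans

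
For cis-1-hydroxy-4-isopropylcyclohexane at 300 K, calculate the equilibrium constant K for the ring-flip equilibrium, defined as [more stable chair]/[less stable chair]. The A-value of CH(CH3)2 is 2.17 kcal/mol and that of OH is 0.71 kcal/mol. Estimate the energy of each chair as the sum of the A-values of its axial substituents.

C1 and C4 have opposite parity, so for the cis isomer the two substituents are one axial and one equatorial in each chair.
Chair I (isopropyl axial, hydroxyl equatorial): E = 2.17 kcal/mol; chair II (isopropyl equatorial, hydroxyl axial): E = 0.71 kcal/mol.
ΔG = 1.46 kcal/mol between the two chairs.
K = exp(ΔG/RT) with R = 1.987×10⁻³ kcal mol⁻¹ K⁻¹ and T = 300 K gives K ≈ 11.6.

K ≈ 11.6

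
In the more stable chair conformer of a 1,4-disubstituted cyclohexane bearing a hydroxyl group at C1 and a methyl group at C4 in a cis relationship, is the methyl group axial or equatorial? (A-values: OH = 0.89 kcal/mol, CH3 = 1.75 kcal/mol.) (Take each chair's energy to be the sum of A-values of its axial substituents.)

C1 and C4 have opposite parity, so for the cis isomer the two substituents are one axial and one equatorial in each chair.
Chair I (hydroxyl axial, methyl equatorial): E = 0.89 kcal/mol.
Chair II (hydroxyl equatorial, methyl axial): E = 1.75 kcal/mol.
Chair I is the more stable (lower-energy) conformer, and in that chair the methyl group is equatorial.

equatorial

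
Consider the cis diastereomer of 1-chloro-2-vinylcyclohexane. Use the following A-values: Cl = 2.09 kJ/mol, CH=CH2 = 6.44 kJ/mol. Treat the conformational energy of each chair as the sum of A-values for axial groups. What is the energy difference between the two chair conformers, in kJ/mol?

C1 and C2 have opposite parity, so for the cis isomer the two substituents are one axial and one equatorial in each chair.
Chair I (chloro axial, vinyl equatorial): E = 2.09 kJ/mol.
Chair II (chloro equatorial, vinyl axial): E = 6.44 kJ/mol.
ΔE = 6.44 − 2.09 = 4.35 kJ/mol; chair I is more stable.

4.35 kJ/mol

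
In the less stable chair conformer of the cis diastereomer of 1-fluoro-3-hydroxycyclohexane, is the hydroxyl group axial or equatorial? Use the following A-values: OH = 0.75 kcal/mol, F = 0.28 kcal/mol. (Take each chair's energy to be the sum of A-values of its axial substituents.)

C1 and C3 have the same parity, so for the cis isomer the two substituents are e,e in one chair and a,a in the other.
Chair I (hydroxyl axial, fluoro axial): E = 1.03 kcal/mol.
Chair II (hydroxyl equatorial, fluoro equatorial): E = 0.00 kcal/mol.
Chair I is the less stable (higher-energy) conformer, and in that chair the hydroxyl group is axial.

axial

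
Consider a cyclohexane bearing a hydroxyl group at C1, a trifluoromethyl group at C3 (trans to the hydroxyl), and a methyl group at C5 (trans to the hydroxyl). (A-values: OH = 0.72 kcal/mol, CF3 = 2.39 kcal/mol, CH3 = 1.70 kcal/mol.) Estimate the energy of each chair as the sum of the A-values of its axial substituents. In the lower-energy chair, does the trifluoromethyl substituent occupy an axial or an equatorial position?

Chair I (hydroxyl axial, trifluoromethyl equatorial, methyl equatorial): E = 0.72 kcal/mol.
Chair II (hydroxyl equatorial, trifluoromethyl axial, methyl axial): E = 4.09 kcal/mol.
Chair I is the more stable (lower-energy) conformer, and in that chair the trifluoromethyl group is equatorial.

equatorial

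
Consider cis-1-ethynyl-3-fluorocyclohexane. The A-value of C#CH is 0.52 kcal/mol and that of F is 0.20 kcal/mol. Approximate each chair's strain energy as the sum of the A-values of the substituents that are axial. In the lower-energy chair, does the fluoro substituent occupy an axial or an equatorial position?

C1 and C3 have the same parity, so for the cis isomer the two substituents are e,e in one chair and a,a in the other.
Chair I (ethynyl axial, fluoro axial): E = 0.72 kcal/mol.
Chair II (ethynyl equatorial, fluoro equatorial): E = 0.00 kcal/mol.
Chair II is the more stable (lower-energy) conformer, and in that chair the fluoro group is equatorial.

equatorial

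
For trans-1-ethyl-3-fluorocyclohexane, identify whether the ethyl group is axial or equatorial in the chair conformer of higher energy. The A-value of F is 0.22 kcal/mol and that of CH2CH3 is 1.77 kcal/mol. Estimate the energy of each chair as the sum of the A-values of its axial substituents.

axial

C1 and C3 have the same parity, so for the trans isomer the two substituents are one axial and one equatorial in each chair.
Chair I (fluoro axial, ethyl equatorial): E = 0.22 kcal/mol.
Chair II (fluoro equatorial, ethyl axial): E = 1.77 kcal/mol.
Chair II is the less stable (higher-energy) conformer, and in that chair the ethyl group is axial.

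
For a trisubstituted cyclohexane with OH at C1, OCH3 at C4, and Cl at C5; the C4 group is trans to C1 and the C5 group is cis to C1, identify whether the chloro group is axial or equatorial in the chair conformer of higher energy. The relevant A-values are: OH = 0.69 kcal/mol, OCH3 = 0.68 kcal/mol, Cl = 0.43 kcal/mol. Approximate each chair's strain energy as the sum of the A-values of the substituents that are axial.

Chair I (hydroxyl axial, methoxy axial, chloro axial): E = 1.80 kcal/mol.
Chair II (hydroxyl equatorial, methoxy equatorial, chloro equatorial): E = 0.00 kcal/mol.
Chair I is the less stable (higher-energy) conformer, and in that chair the chloro group is axial.

axial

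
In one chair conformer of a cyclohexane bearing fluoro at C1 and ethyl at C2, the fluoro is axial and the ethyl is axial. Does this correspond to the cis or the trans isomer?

trans

C1 and C2 have opposite parity, so their axial bonds point in opposite directions.
With opposite-parity carbons, two substituents on the same face are one axial and one equatorial; opposite faces give both axial or both equatorial.
Here the groups are axial/axial → opposite face → trans.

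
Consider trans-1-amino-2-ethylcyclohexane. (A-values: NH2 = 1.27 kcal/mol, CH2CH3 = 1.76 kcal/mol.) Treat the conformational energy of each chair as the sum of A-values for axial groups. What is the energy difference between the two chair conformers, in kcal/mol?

3.03 kcal/mol

C1 and C2 have opposite parity, so for the trans isomer the two substituents are e,e in one chair and a,a in the other.
Chair I (amino axial, ethyl axial): E = 3.03 kcal/mol.
Chair II (amino equatorial, ethyl equatorial): E = 0.00 kcal/mol.
ΔE = 3.03 − 0.00 = 3.03 kcal/mol; chair II is more stable.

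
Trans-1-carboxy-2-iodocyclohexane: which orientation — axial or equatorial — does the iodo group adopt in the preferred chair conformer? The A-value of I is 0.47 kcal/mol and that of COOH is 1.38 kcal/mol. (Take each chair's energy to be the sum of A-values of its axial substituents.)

C1 and C2 have opposite parity, so for the trans isomer the two substituents are e,e in one chair and a,a in the other.
Chair I (iodo axial, carboxyl axial): E = 1.85 kcal/mol.
Chair II (iodo equatorial, carboxyl equatorial): E = 0.00 kcal/mol.
Chair II is the more stable (lower-energy) conformer, and in that chair the iodo group is equatorial.

equatorial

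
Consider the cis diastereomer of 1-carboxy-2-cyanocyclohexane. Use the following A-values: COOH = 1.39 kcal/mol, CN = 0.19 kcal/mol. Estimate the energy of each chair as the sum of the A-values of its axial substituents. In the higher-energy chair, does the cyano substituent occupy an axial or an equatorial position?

C1 and C2 have opposite parity, so for the cis isomer the two substituents are one axial and one equatorial in each chair.
Chair I (carboxyl axial, cyano equatorial): E = 1.39 kcal/mol.
Chair II (carboxyl equatorial, cyano axial): E = 0.19 kcal/mol.
Chair I is the less stable (higher-energy) conformer, and in that chair the cyano group is equatorial.

equatorial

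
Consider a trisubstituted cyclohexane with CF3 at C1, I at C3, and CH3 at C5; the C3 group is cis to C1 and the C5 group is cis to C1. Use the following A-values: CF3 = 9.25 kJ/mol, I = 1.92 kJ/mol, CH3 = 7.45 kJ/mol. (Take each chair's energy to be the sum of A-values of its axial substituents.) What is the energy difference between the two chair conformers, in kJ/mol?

Chair I (trifluoromethyl axial, iodo axial, methyl axial): E = 18.62 kJ/mol.
Chair II (trifluoromethyl equatorial, iodo equatorial, methyl equatorial): E = 0.00 kJ/mol.
ΔE = 18.62 − 0.00 = 18.62 kJ/mol; chair II is more stable.

18.62 kJ/mol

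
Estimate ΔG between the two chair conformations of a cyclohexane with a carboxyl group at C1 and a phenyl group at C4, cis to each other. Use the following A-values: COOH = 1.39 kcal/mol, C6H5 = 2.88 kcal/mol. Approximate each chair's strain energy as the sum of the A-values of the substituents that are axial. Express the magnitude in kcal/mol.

1.49 kcal/mol

C1 and C4 have opposite parity, so for the cis isomer the two substituents are one axial and one equatorial in each chair.
Chair I (carboxyl axial, phenyl equatorial): E = 1.39 kcal/mol.
Chair II (carboxyl equatorial, phenyl axial): E = 2.88 kcal/mol.
ΔE = 2.88 − 1.39 = 1.49 kcal/mol; chair I is more stable.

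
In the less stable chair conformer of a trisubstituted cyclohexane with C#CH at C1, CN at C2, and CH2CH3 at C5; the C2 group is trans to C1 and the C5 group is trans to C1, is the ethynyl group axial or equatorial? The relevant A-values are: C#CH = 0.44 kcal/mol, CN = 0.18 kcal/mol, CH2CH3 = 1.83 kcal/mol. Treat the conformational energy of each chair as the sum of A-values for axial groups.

Chair I (ethynyl axial, cyano axial, ethyl equatorial): E = 0.62 kcal/mol.
Chair II (ethynyl equatorial, cyano equatorial, ethyl axial): E = 1.83 kcal/mol.
Chair II is the less stable (higher-energy) conformer, and in that chair the ethynyl group is equatorial.

equatorial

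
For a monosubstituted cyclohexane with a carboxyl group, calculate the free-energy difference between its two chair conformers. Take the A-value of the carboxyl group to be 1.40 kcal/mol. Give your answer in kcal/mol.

A monosubstituted cyclohexane has one chair with the carboxyl group axial (E = A = 1.40 kcal/mol) and one with it equatorial (E = 0).
ΔE = 1.40 − 0 = 1.40 kcal/mol.

1.40 kcal/mol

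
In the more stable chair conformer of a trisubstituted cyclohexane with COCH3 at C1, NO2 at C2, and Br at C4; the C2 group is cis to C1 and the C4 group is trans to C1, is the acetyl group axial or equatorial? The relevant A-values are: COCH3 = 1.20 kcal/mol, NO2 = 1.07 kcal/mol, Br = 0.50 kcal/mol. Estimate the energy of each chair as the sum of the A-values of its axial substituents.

equatorial

Chair I (acetyl axial, nitro equatorial, bromo axial): E = 1.70 kcal/mol.
Chair II (acetyl equatorial, nitro axial, bromo equatorial): E = 1.07 kcal/mol.
Chair II is the more stable (lower-energy) conformer, and in that chair the acetyl group is equatorial.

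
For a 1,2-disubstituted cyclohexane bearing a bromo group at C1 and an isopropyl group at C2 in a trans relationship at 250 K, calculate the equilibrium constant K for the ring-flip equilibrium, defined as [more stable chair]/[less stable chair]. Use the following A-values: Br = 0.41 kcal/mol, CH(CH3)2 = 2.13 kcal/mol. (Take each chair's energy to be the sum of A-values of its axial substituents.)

C1 and C2 have opposite parity, so for the trans isomer the two substituents are e,e in one chair and a,a in the other.
Chair I (bromo axial, isopropyl axial): E = 2.54 kcal/mol; chair II (bromo equatorial, isopropyl equatorial): E = 0.00 kcal/mol.
ΔG = 2.54 kcal/mol between the two chairs.
K = exp(ΔG/RT) with R = 1.987×10⁻³ kcal mol⁻¹ K⁻¹ and T = 250 K gives K ≈ 166.

K ≈ 166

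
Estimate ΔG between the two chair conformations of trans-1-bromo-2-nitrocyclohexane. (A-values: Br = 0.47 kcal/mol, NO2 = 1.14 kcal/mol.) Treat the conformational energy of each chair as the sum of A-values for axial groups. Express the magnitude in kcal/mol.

1.61 kcal/mol

C1 and C2 have opposite parity, so for the trans isomer the two substituents are e,e in one chair and a,a in the other.
Chair I (bromo axial, nitro axial): E = 1.61 kcal/mol.
Chair II (bromo equatorial, nitro equatorial): E = 0.00 kcal/mol.
ΔE = 1.61 − 0.00 = 1.61 kcal/mol; chair II is more stable.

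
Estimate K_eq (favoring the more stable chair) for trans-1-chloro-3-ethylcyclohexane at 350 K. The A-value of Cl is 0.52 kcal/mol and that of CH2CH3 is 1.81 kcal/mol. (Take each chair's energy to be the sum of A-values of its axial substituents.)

C1 and C3 have the same parity, so for the trans isomer the two substituents are one axial and one equatorial in each chair.
Chair I (chloro axial, ethyl equatorial): E = 0.52 kcal/mol; chair II (chloro equatorial, ethyl axial): E = 1.81 kcal/mol.
ΔG = 1.29 kcal/mol between the two chairs.
K = exp(ΔG/RT) with R = 1.987×10⁻³ kcal mol⁻¹ K⁻¹ and T = 350 K gives K ≈ 6.39.

K ≈ 6.39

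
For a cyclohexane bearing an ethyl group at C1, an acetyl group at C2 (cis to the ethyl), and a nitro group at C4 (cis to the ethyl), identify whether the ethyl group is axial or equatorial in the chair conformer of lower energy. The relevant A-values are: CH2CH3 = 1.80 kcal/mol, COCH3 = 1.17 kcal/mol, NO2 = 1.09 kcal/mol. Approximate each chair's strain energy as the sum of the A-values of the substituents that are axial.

axial

Chair I (ethyl axial, acetyl equatorial, nitro equatorial): E = 1.80 kcal/mol.
Chair II (ethyl equatorial, acetyl axial, nitro axial): E = 2.26 kcal/mol.
Chair I is the more stable (lower-energy) conformer, and in that chair the ethyl group is axial.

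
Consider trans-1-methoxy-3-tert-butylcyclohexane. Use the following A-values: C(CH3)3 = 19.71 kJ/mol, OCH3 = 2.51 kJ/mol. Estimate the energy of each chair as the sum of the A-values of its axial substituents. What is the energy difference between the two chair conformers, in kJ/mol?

C1 and C3 have the same parity, so for the trans isomer the two substituents are one axial and one equatorial in each chair.
Chair I (tert-butyl axial, methoxy equatorial): E = 19.71 kJ/mol.
Chair II (tert-butyl equatorial, methoxy axial): E = 2.51 kJ/mol.
ΔE = 19.71 − 2.51 = 17.20 kJ/mol; chair II is more stable.

17.20 kJ/mol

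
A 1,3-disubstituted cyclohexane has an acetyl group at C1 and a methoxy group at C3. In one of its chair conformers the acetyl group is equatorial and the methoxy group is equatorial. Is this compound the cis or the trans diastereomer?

C1 and C3 have the same parity, so their axial bonds point in the same direction.
With same-parity carbons, two substituents on the same face are both axial or both equatorial; opposite faces give one of each.
Here the groups are equatorial/equatorial → same face → cis.

cis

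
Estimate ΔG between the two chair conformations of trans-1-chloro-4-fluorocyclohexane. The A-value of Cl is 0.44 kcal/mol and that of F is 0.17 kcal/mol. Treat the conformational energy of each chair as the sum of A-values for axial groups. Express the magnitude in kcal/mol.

0.61 kcal/mol

C1 and C4 have opposite parity, so for the trans isomer the two substituents are e,e in one chair and a,a in the other.
Chair I (chloro axial, fluoro axial): E = 0.61 kcal/mol.
Chair II (chloro equatorial, fluoro equatorial): E = 0.00 kcal/mol.
ΔE = 0.61 − 0.00 = 0.61 kcal/mol; chair II is more stable.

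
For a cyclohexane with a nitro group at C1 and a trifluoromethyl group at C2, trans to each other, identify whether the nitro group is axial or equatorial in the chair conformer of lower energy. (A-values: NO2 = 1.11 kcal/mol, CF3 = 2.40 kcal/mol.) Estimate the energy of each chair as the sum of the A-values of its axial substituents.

C1 and C2 have opposite parity, so for the trans isomer the two substituents are e,e in one chair and a,a in the other.
Chair I (nitro axial, trifluoromethyl axial): E = 3.51 kcal/mol.
Chair II (nitro equatorial, trifluoromethyl equatorial): E = 0.00 kcal/mol.
Chair II is the more stable (lower-energy) conformer, and in that chair the nitro group is equatorial.

equatorial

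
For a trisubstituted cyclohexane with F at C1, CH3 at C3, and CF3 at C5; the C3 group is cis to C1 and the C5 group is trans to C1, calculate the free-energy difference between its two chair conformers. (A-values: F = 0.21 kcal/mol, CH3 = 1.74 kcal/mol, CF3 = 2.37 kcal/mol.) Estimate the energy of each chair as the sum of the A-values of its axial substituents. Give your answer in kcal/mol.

0.42 kcal/mol

Chair I (fluoro axial, methyl axial, trifluoromethyl equatorial): E = 1.95 kcal/mol.
Chair II (fluoro equatorial, methyl equatorial, trifluoromethyl axial): E = 2.37 kcal/mol.
ΔE = 2.37 − 1.95 = 0.42 kcal/mol; chair I is more stable.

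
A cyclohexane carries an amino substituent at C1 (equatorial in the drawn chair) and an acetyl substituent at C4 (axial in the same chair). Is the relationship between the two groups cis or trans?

C1 and C4 have opposite parity, so their axial bonds point in opposite directions.
With opposite-parity carbons, two substituents on the same face are one axial and one equatorial; opposite faces give both axial or both equatorial.
Here the groups are equatorial/axial → same face → cis.

cis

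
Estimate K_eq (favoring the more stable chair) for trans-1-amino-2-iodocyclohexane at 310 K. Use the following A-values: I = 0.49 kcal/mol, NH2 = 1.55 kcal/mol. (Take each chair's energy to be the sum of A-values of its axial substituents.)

K ≈ 27.4

C1 and C2 have opposite parity, so for the trans isomer the two substituents are e,e in one chair and a,a in the other.
Chair I (iodo axial, amino axial): E = 2.04 kcal/mol; chair II (iodo equatorial, amino equatorial): E = 0.00 kcal/mol.
ΔG = 2.04 kcal/mol between the two chairs.
K = exp(ΔG/RT) with R = 1.987×10⁻³ kcal mol⁻¹ K⁻¹ and T = 310 K gives K ≈ 27.4.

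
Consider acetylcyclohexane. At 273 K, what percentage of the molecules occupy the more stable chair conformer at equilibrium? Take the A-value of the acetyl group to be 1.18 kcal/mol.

89.8%

One chair has the acetyl group axial (E = 1.18 kcal/mol) and the other has it equatorial (E = 0).
ΔG = 1.18 kcal/mol between the two chairs.
K = exp(ΔG/RT) with R = 1.987×10⁻³ kcal mol⁻¹ K⁻¹ and T = 273 K gives K ≈ 8.8.
Fraction in the lower-energy chair = K/(K+1) = 89.8%.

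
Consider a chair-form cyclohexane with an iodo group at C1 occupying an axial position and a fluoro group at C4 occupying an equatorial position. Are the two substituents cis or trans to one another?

C1 and C4 have opposite parity, so their axial bonds point in opposite directions.
With opposite-parity carbons, two substituents on the same face are one axial and one equatorial; opposite faces give both axial or both equatorial.
Here the groups are axial/equatorial → same face → cis.

cis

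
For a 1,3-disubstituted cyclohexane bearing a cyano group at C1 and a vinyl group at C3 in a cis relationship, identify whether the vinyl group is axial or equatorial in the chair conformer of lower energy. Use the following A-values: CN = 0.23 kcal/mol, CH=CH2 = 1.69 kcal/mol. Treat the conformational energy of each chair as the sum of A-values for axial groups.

C1 and C3 have the same parity, so for the cis isomer the two substituents are e,e in one chair and a,a in the other.
Chair I (cyano axial, vinyl axial): E = 1.92 kcal/mol.
Chair II (cyano equatorial, vinyl equatorial): E = 0.00 kcal/mol.
Chair II is the more stable (lower-energy) conformer, and in that chair the vinyl group is equatorial.

equatorial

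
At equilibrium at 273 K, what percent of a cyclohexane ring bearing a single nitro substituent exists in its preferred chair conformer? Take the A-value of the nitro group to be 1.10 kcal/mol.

One chair has the nitro group axial (E = 1.10 kcal/mol) and the other has it equatorial (E = 0).
ΔG = 1.10 kcal/mol between the two chairs.
K = exp(ΔG/RT) with R = 1.987×10⁻³ kcal mol⁻¹ K⁻¹ and T = 273 K gives K ≈ 7.6.
Fraction in the lower-energy chair = K/(K+1) = 88.4%.

88.4%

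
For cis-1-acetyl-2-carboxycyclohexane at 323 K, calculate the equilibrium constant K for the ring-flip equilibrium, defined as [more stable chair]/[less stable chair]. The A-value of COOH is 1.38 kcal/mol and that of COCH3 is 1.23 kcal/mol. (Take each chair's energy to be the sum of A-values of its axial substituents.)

K ≈ 1.26

C1 and C2 have opposite parity, so for the cis isomer the two substituents are one axial and one equatorial in each chair.
Chair I (carboxyl axial, acetyl equatorial): E = 1.38 kcal/mol; chair II (carboxyl equatorial, acetyl axial): E = 1.23 kcal/mol.
ΔG = 0.15 kcal/mol between the two chairs.
K = exp(ΔG/RT) with R = 1.987×10⁻³ kcal mol⁻¹ K⁻¹ and T = 323 K gives K ≈ 1.26.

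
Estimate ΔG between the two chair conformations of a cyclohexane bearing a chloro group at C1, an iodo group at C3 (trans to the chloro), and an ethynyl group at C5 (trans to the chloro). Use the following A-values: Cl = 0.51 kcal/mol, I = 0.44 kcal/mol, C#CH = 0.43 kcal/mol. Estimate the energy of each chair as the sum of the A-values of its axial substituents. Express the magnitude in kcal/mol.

Chair I (chloro axial, iodo equatorial, ethynyl equatorial): E = 0.51 kcal/mol.
Chair II (chloro equatorial, iodo axial, ethynyl axial): E = 0.87 kcal/mol.
ΔE = 0.87 − 0.51 = 0.36 kcal/mol; chair I is more stable.

0.36 kcal/mol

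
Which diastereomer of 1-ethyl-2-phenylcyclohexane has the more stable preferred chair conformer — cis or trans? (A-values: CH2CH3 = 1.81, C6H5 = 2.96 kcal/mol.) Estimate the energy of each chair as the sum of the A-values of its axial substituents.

trans

At 1,2 positions (parity opposite): cis → (a,e or e,a); trans → (e,e or a,a).
Best chair for cis: E = 1.81 kcal/mol; best chair for trans: E = 0.00 kcal/mol.
The trans isomer is lower by 1.81 kcal/mol.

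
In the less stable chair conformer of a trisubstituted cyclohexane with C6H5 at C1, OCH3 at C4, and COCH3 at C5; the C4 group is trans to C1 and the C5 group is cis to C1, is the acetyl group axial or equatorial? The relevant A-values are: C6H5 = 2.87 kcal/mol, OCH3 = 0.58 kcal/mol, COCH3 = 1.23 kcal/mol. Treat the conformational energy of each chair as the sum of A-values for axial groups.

Chair I (phenyl axial, methoxy axial, acetyl axial): E = 4.68 kcal/mol.
Chair II (phenyl equatorial, methoxy equatorial, acetyl equatorial): E = 0.00 kcal/mol.
Chair I is the less stable (higher-energy) conformer, and in that chair the acetyl group is axial.

axial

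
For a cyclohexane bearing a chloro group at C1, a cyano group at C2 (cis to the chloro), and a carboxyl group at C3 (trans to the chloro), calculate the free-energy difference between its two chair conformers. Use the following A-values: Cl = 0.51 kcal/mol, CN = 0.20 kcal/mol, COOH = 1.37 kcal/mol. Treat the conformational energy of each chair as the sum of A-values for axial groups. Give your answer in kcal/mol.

1.06 kcal/mol

Chair I (chloro axial, cyano equatorial, carboxyl equatorial): E = 0.51 kcal/mol.
Chair II (chloro equatorial, cyano axial, carboxyl axial): E = 1.57 kcal/mol.
ΔE = 1.57 − 0.51 = 1.06 kcal/mol; chair I is more stable.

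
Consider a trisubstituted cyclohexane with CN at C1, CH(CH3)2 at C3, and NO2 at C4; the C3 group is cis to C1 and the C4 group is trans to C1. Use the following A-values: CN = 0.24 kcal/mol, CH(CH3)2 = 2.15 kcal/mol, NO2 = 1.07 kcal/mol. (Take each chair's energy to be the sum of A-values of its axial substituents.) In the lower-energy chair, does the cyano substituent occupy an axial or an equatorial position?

equatorial

Chair I (cyano axial, isopropyl axial, nitro axial): E = 3.46 kcal/mol.
Chair II (cyano equatorial, isopropyl equatorial, nitro equatorial): E = 0.00 kcal/mol.
Chair II is the more stable (lower-energy) conformer, and in that chair the cyano group is equatorial.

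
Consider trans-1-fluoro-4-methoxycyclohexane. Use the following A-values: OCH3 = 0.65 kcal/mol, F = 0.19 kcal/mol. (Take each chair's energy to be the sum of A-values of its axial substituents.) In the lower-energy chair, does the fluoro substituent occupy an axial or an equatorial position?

equatorial

C1 and C4 have opposite parity, so for the trans isomer the two substituents are e,e in one chair and a,a in the other.
Chair I (methoxy axial, fluoro axial): E = 0.84 kcal/mol.
Chair II (methoxy equatorial, fluoro equatorial): E = 0.00 kcal/mol.
Chair II is the more stable (lower-energy) conformer, and in that chair the fluoro group is equatorial.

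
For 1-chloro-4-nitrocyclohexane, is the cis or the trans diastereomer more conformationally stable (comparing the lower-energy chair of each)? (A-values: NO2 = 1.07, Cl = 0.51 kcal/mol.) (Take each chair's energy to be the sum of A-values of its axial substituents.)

trans

At 1,4 positions (parity opposite): cis → (a,e or e,a); trans → (e,e or a,a).
Best chair for cis: E = 0.51 kcal/mol; best chair for trans: E = 0.00 kcal/mol.
The trans isomer is lower by 0.51 kcal/mol.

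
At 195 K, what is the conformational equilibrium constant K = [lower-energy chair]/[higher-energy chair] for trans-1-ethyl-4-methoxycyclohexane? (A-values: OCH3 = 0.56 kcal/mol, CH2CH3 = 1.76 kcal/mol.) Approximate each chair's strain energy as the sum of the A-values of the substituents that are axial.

C1 and C4 have opposite parity, so for the trans isomer the two substituents are e,e in one chair and a,a in the other.
Chair I (methoxy axial, ethyl axial): E = 2.32 kcal/mol; chair II (methoxy equatorial, ethyl equatorial): E = 0.00 kcal/mol.
ΔG = 2.32 kcal/mol between the two chairs.
K = exp(ΔG/RT) with R = 1.987×10⁻³ kcal mol⁻¹ K⁻¹ and T = 195 K gives K ≈ 398.

K ≈ 398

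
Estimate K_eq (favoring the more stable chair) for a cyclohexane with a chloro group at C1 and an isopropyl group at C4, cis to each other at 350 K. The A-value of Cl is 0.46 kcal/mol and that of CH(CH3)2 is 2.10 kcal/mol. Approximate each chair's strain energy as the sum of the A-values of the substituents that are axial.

C1 and C4 have opposite parity, so for the cis isomer the two substituents are one axial and one equatorial in each chair.
Chair I (chloro axial, isopropyl equatorial): E = 0.46 kcal/mol; chair II (chloro equatorial, isopropyl axial): E = 2.10 kcal/mol.
ΔG = 1.64 kcal/mol between the two chairs.
K = exp(ΔG/RT) with R = 1.987×10⁻³ kcal mol⁻¹ K⁻¹ and T = 350 K gives K ≈ 10.6.

K ≈ 10.6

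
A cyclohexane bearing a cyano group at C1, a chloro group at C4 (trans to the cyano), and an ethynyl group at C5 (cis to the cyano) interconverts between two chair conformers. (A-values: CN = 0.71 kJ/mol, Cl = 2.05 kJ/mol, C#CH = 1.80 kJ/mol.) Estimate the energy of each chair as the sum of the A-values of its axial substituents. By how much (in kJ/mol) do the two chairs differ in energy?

Chair I (cyano axial, chloro axial, ethynyl axial): E = 4.56 kJ/mol.
Chair II (cyano equatorial, chloro equatorial, ethynyl equatorial): E = 0.00 kJ/mol.
ΔE = 4.56 − 0.00 = 4.56 kJ/mol; chair II is more stable.

4.56 kJ/mol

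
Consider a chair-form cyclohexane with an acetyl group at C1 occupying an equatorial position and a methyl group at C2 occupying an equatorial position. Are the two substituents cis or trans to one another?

C1 and C2 have opposite parity, so their axial bonds point in opposite directions.
With opposite-parity carbons, two substituents on the same face are one axial and one equatorial; opposite faces give both axial or both equatorial.
Here the groups are equatorial/equatorial → opposite face → trans.

trans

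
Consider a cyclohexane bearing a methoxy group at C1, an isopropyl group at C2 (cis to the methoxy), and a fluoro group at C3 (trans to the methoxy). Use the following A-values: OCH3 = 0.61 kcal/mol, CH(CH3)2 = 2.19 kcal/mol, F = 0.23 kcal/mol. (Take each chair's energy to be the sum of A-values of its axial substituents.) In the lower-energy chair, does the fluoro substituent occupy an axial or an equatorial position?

Chair I (methoxy axial, isopropyl equatorial, fluoro equatorial): E = 0.61 kcal/mol.
Chair II (methoxy equatorial, isopropyl axial, fluoro axial): E = 2.42 kcal/mol.
Chair I is the more stable (lower-energy) conformer, and in that chair the fluoro group is equatorial.

equatorial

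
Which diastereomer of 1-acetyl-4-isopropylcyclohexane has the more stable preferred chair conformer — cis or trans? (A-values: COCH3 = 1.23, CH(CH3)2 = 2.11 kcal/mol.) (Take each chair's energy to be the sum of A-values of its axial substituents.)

At 1,4 positions (parity opposite): cis → (a,e or e,a); trans → (e,e or a,a).
Best chair for cis: E = 1.23 kcal/mol; best chair for trans: E = 0.00 kcal/mol.
The trans isomer is lower by 1.23 kcal/mol.

trans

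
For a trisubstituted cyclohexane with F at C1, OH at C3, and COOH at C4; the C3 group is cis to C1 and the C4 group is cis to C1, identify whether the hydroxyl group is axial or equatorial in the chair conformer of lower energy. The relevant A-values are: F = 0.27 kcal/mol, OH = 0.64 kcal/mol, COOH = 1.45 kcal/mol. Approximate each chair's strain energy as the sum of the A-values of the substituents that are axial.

Chair I (fluoro axial, hydroxyl axial, carboxyl equatorial): E = 0.91 kcal/mol.
Chair II (fluoro equatorial, hydroxyl equatorial, carboxyl axial): E = 1.45 kcal/mol.
Chair I is the more stable (lower-energy) conformer, and in that chair the hydroxyl group is axial.

axial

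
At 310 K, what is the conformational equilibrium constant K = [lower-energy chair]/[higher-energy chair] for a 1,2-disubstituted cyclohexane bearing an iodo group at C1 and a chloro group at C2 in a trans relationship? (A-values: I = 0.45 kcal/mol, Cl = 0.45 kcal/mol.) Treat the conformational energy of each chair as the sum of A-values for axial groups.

K ≈ 4.31

C1 and C2 have opposite parity, so for the trans isomer the two substituents are e,e in one chair and a,a in the other.
Chair I (iodo axial, chloro axial): E = 0.90 kcal/mol; chair II (iodo equatorial, chloro equatorial): E = 0.00 kcal/mol.
ΔG = 0.90 kcal/mol between the two chairs.
K = exp(ΔG/RT) with R = 1.987×10⁻³ kcal mol⁻¹ K⁻¹ and T = 310 K gives K ≈ 4.31.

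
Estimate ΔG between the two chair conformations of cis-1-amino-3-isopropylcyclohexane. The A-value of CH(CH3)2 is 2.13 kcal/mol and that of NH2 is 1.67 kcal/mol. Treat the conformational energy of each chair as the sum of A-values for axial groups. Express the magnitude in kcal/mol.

3.80 kcal/mol

C1 and C3 have the same parity, so for the cis isomer the two substituents are e,e in one chair and a,a in the other.
Chair I (isopropyl axial, amino axial): E = 3.80 kcal/mol.
Chair II (isopropyl equatorial, amino equatorial): E = 0.00 kcal/mol.
ΔE = 3.80 − 0.00 = 3.80 kcal/mol; chair II is more stable.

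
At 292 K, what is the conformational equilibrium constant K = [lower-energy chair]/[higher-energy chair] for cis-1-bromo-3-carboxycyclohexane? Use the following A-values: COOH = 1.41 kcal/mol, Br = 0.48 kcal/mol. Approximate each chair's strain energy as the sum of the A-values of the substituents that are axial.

K ≈ 26.0

C1 and C3 have the same parity, so for the cis isomer the two substituents are e,e in one chair and a,a in the other.
Chair I (carboxyl axial, bromo axial): E = 1.89 kcal/mol; chair II (carboxyl equatorial, bromo equatorial): E = 0.00 kcal/mol.
ΔG = 1.89 kcal/mol between the two chairs.
K = exp(ΔG/RT) with R = 1.987×10⁻³ kcal mol⁻¹ K⁻¹ and T = 292 K gives K ≈ 26.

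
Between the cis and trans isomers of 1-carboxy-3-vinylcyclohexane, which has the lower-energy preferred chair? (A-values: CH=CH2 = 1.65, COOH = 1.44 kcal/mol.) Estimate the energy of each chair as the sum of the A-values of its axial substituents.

cis

At 1,3 positions (parity same): cis → (e,e or a,a); trans → (a,e or e,a).
Best chair for cis: E = 0.00 kcal/mol; best chair for trans: E = 1.44 kcal/mol.
The cis isomer is lower by 1.44 kcal/mol.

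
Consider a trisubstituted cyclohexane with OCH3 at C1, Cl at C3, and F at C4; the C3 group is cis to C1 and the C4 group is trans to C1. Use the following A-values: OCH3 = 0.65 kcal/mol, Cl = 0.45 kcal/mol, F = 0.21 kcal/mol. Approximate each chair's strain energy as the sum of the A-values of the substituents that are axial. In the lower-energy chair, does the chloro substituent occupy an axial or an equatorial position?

Chair I (methoxy axial, chloro axial, fluoro axial): E = 1.31 kcal/mol.
Chair II (methoxy equatorial, chloro equatorial, fluoro equatorial): E = 0.00 kcal/mol.
Chair II is the more stable (lower-energy) conformer, and in that chair the chloro group is equatorial.

equatorial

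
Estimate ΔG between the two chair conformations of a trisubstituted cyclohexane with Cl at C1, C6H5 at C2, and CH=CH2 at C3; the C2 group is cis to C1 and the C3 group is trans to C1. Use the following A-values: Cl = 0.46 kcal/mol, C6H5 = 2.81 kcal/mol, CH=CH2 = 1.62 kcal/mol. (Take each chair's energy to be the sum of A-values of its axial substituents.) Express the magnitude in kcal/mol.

3.97 kcal/mol

Chair I (chloro axial, phenyl equatorial, vinyl equatorial): E = 0.46 kcal/mol.
Chair II (chloro equatorial, phenyl axial, vinyl axial): E = 4.43 kcal/mol.
ΔE = 4.43 − 0.46 = 3.97 kcal/mol; chair I is more stable.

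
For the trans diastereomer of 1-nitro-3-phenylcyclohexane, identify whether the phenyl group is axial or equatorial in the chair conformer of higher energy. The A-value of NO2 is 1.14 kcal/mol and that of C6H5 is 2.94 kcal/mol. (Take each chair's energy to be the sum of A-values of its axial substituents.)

axial

C1 and C3 have the same parity, so for the trans isomer the two substituents are one axial and one equatorial in each chair.
Chair I (nitro axial, phenyl equatorial): E = 1.14 kcal/mol.
Chair II (nitro equatorial, phenyl axial): E = 2.94 kcal/mol.
Chair II is the less stable (higher-energy) conformer, and in that chair the phenyl group is axial.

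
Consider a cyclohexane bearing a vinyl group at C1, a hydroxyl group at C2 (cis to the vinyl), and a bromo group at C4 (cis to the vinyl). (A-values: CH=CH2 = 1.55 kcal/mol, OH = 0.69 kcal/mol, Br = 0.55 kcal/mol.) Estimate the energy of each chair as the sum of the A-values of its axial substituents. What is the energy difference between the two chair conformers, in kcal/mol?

Chair I (vinyl axial, hydroxyl equatorial, bromo equatorial): E = 1.55 kcal/mol.
Chair II (vinyl equatorial, hydroxyl axial, bromo axial): E = 1.24 kcal/mol.
ΔE = 1.55 − 1.24 = 0.31 kcal/mol; chair II is more stable.

0.31 kcal/mol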